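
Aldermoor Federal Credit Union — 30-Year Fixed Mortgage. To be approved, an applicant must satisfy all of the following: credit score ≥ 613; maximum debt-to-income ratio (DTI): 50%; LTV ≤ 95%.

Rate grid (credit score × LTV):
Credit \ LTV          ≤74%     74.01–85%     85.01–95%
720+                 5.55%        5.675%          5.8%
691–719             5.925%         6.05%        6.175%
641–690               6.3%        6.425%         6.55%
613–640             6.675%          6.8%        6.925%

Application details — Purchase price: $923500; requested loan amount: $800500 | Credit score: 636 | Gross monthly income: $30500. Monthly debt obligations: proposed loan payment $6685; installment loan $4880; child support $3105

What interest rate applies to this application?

Credit score 636 ≥ 613; Total monthly debts = (6,685 + 4,880 + 3,105) = 14,670. DTI = 14,670/30,500 = 48.1% ≤ 50%
LTV = 800,500/923,500 = 86.7% ≤ 95%
Credit 636 → row 613–640; LTV 86.7% → column 85.01–95%. Grid cell → 6.925%.

6.925%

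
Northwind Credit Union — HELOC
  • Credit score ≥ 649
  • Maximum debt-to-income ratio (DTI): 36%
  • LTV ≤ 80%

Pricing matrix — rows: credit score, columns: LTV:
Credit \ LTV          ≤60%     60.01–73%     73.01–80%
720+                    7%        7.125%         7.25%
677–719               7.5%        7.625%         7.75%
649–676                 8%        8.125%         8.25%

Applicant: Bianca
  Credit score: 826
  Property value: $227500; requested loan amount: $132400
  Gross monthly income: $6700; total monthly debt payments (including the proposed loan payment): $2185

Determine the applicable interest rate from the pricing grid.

7%

Credit score 826 ≥ 649; DTI = 2,185/6,700 = 32.6% ≤ 36%
Loan-to-value = 132,400/227,500 = 58.2% — pass (80% max)
Score 826 is in the 720+ band; LTV 58.2% is in the ≤60% band → 7%.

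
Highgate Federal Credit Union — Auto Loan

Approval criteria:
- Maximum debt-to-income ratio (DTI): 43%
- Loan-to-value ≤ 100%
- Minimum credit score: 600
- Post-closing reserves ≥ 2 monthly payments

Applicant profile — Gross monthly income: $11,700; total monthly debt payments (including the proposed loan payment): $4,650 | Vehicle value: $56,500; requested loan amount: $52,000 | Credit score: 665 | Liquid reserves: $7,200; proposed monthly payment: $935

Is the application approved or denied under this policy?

Approved

DTI: 4,650 ÷ 11,700 = 39.7%, within the 43% cap
Loan-to-value = 52,000/56,500 = 92% — pass (100% max)
Credit score 665 ≥ 600 (meets)
Liquid reserves cover 7,200/935 = 7.7 months — ≥ 2 required
All criteria satisfied.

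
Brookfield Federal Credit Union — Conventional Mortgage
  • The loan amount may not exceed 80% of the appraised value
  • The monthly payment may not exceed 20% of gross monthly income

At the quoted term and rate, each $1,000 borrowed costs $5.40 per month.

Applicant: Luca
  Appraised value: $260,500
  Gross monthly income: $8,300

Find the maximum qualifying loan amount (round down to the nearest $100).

$208,400

Payment cap: 20% × $8,300 = $1,660/month.
At $5.40 per $1,000, that supports 1,660/5.40 × 1,000 ≈ $307,407 → $307,400.
LTV cap: 80% × $260,500 = $208,400 → $208,400.
Binding constraint: loan-to-value.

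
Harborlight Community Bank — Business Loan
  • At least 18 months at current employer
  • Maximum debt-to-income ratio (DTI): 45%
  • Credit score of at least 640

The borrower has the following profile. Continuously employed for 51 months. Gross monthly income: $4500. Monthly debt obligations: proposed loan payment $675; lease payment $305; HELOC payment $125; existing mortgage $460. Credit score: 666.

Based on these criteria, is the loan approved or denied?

Employment 51 ≥ 18 months
Total monthly debts = (675 + 305 + 125 + 460) = 1,565. Debt-to-income = 1,565/4,500 = 34.8% — meets 45% limit
Credit score 666 ≥ 640 (meets)
All criteria satisfied.

Approved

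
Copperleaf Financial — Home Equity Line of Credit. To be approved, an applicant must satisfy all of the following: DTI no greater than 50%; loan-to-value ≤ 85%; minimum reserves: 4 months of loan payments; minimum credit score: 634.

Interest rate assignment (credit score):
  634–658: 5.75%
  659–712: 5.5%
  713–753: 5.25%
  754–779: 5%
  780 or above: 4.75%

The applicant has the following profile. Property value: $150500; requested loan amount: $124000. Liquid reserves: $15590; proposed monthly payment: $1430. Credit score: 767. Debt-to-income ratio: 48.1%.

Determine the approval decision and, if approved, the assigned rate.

Credit score 767 ≥ 634 (meets minimum)
LTV = 124,000/150,500 = 82.4% ≤ 85%
Reserves = 15,590/1,430 = 10.9 months ≥ 4
DTI 48.1% ≤ 50%
All requirements met. Score 767 falls in the 754–779 tier → 5%.

Approved at 5%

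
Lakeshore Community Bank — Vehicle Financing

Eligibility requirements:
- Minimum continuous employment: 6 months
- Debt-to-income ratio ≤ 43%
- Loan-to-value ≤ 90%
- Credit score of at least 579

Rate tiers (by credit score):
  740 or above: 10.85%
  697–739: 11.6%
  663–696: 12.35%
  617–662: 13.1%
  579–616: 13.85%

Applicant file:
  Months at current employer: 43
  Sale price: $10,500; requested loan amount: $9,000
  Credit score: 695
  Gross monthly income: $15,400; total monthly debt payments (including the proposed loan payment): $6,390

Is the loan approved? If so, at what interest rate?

Credit score 695 ≥ 579 (meets minimum)
Employment 43 ≥ 6 months
DTI = 6,390/15,400 = 41.5% ≤ 43%
LTV: 9,000 ÷ 10,500 = 85.7%, within 90% cap
All requirements met. Score 695 falls in the 663–696 tier → 12.35%.

Approved at 12.35%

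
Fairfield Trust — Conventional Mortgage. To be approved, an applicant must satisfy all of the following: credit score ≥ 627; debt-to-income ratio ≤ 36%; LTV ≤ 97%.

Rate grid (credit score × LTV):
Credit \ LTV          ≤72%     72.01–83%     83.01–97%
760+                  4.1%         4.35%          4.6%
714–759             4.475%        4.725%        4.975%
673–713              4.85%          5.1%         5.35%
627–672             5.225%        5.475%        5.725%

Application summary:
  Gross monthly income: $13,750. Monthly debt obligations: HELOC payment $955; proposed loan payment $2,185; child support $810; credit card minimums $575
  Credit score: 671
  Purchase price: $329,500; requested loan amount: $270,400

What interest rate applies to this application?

5.475%

Credit score 671 ≥ 627; Total monthly debts = (955 + 2,185 + 810 + 575) = 4,525. Debt-to-income = 4,525/13,750 = 32.9% — meets 36% limit
LTV = 270,400/329,500 = 82.1% ≤ 97%
Credit 671 → row 627–672; LTV 82.1% → column 72.01–83%. Grid cell → 5.475%.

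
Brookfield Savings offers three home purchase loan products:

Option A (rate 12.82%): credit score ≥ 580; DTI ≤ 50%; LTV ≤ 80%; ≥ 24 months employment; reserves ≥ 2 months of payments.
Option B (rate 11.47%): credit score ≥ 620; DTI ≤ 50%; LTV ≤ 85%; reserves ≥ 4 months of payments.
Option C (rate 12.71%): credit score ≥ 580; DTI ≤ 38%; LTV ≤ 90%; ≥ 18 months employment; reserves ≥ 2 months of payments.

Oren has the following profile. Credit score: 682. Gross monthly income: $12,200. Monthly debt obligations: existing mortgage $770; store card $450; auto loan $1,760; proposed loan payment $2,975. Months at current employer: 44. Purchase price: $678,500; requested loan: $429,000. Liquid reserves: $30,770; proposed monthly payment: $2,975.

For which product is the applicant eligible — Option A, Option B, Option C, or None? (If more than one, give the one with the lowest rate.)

Total debts = (770 + 450 + 1,760 + 2,975) = 5,955; DTI = 5,955/12,200 = 48.8%.
LTV = 429,000/678,500 = 63.2%.
Reserves = 30,770/2,975 = 10.3 months.
Option A: score 682 ≥ 580; DTI 48.8% ≤ 50%; LTV 63.2% ≤ 80%; employment 44 ≥ 24 mo; reserves 10.3 ≥ 2 mo → qualifies.
Option B: score 682 ≥ 620; DTI 48.8% ≤ 50%; LTV 63.2% ≤ 85%; reserves 10.3 ≥ 4 mo → qualifies.
Option C: score 682 ≥ 580; DTI 48.8% > 38%; LTV 63.2% ≤ 90%; employment 44 ≥ 18 mo; reserves 10.3 ≥ 2 mo → does not qualify.
Qualifying: Option A, Option B. Lowest rate is 11.47% → Option B.

Option B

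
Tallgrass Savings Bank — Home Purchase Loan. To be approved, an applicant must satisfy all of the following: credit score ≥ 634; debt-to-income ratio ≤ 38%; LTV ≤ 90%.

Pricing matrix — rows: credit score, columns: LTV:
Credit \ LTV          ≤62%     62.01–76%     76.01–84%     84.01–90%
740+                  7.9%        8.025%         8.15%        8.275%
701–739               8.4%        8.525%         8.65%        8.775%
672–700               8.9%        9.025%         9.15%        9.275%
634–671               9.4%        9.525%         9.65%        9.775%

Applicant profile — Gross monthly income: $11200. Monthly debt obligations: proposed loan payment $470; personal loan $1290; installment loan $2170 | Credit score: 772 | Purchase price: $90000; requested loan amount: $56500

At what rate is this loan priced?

Credit score 772 ≥ 634; Total monthly debts = (470 + 1,290 + 2,170) = 3,930. Debt-to-income = 3,930/11,200 = 35.1% — meets 38% limit
LTV = 56,500/90,000 = 62.8% ≤ 90%
Credit 772 → row 740+; LTV 62.8% → column 62.01–76%. Grid cell → 8.025%.

8.025%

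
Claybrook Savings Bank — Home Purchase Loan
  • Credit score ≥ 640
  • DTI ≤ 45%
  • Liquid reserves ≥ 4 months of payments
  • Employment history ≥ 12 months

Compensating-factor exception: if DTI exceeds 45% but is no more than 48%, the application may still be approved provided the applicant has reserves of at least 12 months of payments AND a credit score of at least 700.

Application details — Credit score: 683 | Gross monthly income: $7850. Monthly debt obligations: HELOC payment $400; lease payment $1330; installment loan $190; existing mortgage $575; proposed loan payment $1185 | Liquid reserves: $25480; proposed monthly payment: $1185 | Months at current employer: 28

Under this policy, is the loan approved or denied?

Denied

Credit score 683 ≥ 640 (meets base)
Total debts = (400 + 1,330 + 190 + 575 + 1,185) = 3,680. DTI = 3,680/7,850 = 46.9% > 45% — standard DTI limit exceeded.
Liquid reserves cover 25,480/1,185 = 21.5 months — ≥ 4 required
Employment 28 ≥ 12 months
46.9% falls in the override range (45%–48%), so the compensating-factor test applies.
Reserves 21.5 ≥ 12 months; credit score 683 < 700.
Override conditions not both satisfied; exception does not apply.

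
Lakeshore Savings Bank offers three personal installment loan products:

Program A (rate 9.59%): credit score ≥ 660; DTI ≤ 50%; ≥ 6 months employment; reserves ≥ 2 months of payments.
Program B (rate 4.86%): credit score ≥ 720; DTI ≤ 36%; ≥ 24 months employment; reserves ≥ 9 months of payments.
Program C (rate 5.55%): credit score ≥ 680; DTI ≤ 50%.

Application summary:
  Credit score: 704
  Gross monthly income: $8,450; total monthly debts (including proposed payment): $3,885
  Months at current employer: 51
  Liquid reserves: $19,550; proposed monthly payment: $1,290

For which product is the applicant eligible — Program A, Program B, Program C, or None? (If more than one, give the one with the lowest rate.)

Program C

DTI = 3,885/8,450 = 46%.
Reserves = 19,550/1,290 = 15.2 months.
Program A: score 704 ≥ 660; DTI 46% ≤ 50%; employment 51 ≥ 6 mo; reserves 15.2 ≥ 2 mo → qualifies.
Program B: score 704 < 720; DTI 46% > 36%; employment 51 ≥ 24 mo; reserves 15.2 ≥ 9 mo → does not qualify.
Program C: score 704 ≥ 680; DTI 46% ≤ 50% → qualifies.
Qualifying: Program A, Program C. Lowest rate is 5.55% → Program C.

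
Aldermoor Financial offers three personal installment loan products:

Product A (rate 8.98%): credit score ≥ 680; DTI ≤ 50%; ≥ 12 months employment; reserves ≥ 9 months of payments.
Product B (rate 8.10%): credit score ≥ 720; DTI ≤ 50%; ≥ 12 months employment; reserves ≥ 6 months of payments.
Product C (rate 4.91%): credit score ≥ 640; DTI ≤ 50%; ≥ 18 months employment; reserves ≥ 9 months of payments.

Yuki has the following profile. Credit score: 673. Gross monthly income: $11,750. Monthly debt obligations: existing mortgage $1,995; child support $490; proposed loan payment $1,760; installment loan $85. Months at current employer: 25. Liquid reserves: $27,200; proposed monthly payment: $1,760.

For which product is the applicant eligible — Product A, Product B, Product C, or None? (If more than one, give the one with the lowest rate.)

Total debts = (1,995 + 490 + 1,760 + 85) = 4,330; DTI = 4,330/11,750 = 36.9%.
Reserves = 27,200/1,760 = 15.5 months.
Product A: score 673 < 680; DTI 36.9% ≤ 50%; employment 25 ≥ 12 mo; reserves 15.5 ≥ 9 mo → does not qualify.
Product B: score 673 < 720; DTI 36.9% ≤ 50%; employment 25 ≥ 12 mo; reserves 15.5 ≥ 6 mo → does not qualify.
Product C: score 673 ≥ 640; DTI 36.9% ≤ 50%; employment 25 ≥ 18 mo; reserves 15.5 ≥ 9 mo → qualifies.

Product C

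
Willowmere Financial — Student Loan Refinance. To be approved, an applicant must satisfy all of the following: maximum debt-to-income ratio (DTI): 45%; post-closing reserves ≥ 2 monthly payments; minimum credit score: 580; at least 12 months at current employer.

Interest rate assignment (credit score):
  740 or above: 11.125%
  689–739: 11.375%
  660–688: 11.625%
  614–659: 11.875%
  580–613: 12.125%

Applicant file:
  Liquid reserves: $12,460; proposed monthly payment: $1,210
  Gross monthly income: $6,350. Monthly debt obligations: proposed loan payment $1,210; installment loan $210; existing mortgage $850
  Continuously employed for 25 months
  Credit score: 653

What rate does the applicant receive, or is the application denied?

Credit score 653 ≥ 580 (meets minimum)
Reserves: 12,460 ÷ 1,210 = 10.3 months (meets 2-month minimum)
Total monthly debts = (1,210 + 210 + 850) = 2,270. DTI = 2,270/6,350 = 35.7% ≤ 45%
Employment 25 ≥ 12 months
All requirements met. Score 653 falls in the 614–659 tier → 11.875%.

Approved at 11.875%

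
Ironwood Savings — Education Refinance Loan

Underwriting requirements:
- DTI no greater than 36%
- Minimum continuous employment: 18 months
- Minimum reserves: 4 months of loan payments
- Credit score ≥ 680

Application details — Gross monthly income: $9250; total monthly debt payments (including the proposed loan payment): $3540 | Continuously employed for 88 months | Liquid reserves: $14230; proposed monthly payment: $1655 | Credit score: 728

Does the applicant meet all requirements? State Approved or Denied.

Denied

Debt-to-income = 3,540/9,250 = 38.3% — over 36% limit
Employment 88 ≥ 18 months
Reserves = 14,230/1,655 = 8.6 months ≥ 4
Credit score 728 ≥ 680 (meets)
Fails on DTI.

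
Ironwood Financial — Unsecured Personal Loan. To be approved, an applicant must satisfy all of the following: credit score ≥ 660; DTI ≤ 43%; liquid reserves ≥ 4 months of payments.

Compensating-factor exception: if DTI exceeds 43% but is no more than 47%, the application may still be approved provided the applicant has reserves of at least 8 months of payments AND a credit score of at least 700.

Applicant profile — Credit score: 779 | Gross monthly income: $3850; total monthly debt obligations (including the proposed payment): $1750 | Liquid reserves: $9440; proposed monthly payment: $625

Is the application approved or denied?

Approved

Credit score 779 ≥ 660 (meets base)
DTI: 1,750 ÷ 3,850 = 45.5%, over the 43% base limit.
Reserves: 9,440 ÷ 625 = 15.1 months (meets 4-month minimum)
DTI 45.5% is within the 43%–47% exception band; checking compensating factors.
Reserves 15.1 ≥ 8 months; credit score 779 ≥ 700.
Both compensating conditions met → exception applies.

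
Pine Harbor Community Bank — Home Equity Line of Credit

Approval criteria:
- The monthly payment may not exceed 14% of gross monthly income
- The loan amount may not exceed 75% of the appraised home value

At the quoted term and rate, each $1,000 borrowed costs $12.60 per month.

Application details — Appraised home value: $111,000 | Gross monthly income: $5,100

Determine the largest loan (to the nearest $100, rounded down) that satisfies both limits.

$56,600

Payment cap: 14% × $5,100 = $714/month.
At $12.60 per $1,000, that supports 714/12.60 × 1,000 ≈ $56,666 → $56,600.
LTV cap: 75% × $111,000 = $83,250 → $83,200.
Binding constraint: payment-to-income.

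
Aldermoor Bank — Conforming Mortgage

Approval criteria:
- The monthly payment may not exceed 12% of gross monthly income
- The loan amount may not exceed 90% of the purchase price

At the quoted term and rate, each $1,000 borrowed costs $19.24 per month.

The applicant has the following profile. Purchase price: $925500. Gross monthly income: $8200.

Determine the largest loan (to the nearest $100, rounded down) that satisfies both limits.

Payment cap: 12% × $8,200 = $984/month.
At $19.24 per $1,000, that supports 984/19.24 × 1,000 ≈ $51,143 → $51,100.
LTV cap: 90% × $925,500 = $832,950 → $832,900.
Binding constraint: payment-to-income.

$51,100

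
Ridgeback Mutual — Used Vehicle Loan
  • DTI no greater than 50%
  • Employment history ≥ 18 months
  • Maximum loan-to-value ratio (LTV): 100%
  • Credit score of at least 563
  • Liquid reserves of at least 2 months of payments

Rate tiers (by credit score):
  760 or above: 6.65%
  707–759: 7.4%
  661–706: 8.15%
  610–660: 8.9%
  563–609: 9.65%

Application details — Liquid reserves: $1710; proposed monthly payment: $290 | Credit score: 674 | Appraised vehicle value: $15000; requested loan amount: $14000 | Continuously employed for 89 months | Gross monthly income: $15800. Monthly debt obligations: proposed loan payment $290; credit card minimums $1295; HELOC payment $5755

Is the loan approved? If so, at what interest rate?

Credit score 674 ≥ 563 (meets minimum)
Reserves: 1,710 ÷ 290 = 5.9 months (meets 2-month minimum)
Employment 89 ≥ 18 months
Total monthly debts = (290 + 1,295 + 5,755) = 7,340. DTI: 7,340 ÷ 15,800 = 46.5%, within the 50% cap
Loan-to-value = 14,000/15,000 = 93.3% — pass (100% max)
All requirements met. Score 674 falls in the 661–706 tier → 8.15%.

Approved at 8.15%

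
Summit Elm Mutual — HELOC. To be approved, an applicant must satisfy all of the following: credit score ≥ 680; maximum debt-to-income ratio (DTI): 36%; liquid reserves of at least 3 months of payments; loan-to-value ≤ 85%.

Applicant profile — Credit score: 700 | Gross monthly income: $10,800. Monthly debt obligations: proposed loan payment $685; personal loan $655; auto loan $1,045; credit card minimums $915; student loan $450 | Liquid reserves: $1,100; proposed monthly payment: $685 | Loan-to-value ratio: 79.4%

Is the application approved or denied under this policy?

Denied

Credit score 700 ≥ 680 (meets)
Total monthly debts = (685 + 655 + 1,045 + 915 + 450) = 3,750. DTI: 3,750 ÷ 10,800 = 34.7%, within the 36% cap
Reserves: 1,100 ÷ 685 = 1.6 months (below 3-month minimum)
LTV 79.4% — within 85%
Fails on reserves.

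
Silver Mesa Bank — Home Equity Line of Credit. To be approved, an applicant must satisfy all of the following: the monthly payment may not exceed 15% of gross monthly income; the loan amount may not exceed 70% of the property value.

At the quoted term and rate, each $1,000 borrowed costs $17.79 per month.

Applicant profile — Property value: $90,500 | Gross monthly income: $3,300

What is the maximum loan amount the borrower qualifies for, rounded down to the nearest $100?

Payment cap: 15% × $3,300 = $495/month.
At $17.79 per $1,000, that supports 495/17.79 × 1,000 ≈ $27,824 → $27,800.
LTV cap: 70% × $90,500 = $63,350 → $63,300.
Binding constraint: payment-to-income.

$27,800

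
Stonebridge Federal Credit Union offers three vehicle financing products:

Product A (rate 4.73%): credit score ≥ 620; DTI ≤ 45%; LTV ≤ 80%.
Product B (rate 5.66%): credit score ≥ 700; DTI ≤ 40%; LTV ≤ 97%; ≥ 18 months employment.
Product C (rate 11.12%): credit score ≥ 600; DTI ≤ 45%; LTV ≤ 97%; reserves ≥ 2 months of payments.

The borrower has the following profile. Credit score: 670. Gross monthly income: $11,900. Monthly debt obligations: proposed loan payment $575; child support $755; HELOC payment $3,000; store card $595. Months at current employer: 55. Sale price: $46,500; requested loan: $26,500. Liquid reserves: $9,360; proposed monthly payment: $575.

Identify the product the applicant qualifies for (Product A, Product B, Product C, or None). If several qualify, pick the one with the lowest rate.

Product A

Total debts = (575 + 755 + 3,000 + 595) = 4,925; DTI = 4,925/11,900 = 41.4%.
LTV = 26,500/46,500 = 57%.
Reserves = 9,360/575 = 16.3 months.
Product A: score 670 ≥ 620; DTI 41.4% ≤ 45%; LTV 57% ≤ 80% → qualifies.
Product B: score 670 < 700; DTI 41.4% > 40%; LTV 57% ≤ 97%; employment 55 ≥ 18 mo → does not qualify.
Product C: score 670 ≥ 600; DTI 41.4% ≤ 45%; LTV 57% ≤ 97%; reserves 16.3 ≥ 2 mo → qualifies.
Qualifying: Product A, Product C. Lowest rate is 4.73% → Product A.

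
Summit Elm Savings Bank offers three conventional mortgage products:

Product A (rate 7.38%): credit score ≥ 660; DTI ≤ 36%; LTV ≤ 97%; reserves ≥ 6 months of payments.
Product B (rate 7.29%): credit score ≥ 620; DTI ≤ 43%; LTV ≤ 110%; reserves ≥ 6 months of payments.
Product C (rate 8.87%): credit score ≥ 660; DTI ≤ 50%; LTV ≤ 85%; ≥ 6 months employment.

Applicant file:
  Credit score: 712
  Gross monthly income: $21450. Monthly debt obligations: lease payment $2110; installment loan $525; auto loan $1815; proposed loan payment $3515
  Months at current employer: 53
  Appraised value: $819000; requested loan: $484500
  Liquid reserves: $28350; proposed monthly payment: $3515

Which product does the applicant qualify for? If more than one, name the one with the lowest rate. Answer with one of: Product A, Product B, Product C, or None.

Total debts = (2,110 + 525 + 1,815 + 3,515) = 7,965; DTI = 7,965/21,450 = 37.1%.
LTV = 484,500/819,000 = 59.2%.
Reserves = 28,350/3,515 = 8.1 months.
Product A: score 712 ≥ 660; DTI 37.1% > 36%; LTV 59.2% ≤ 97%; reserves 8.1 ≥ 6 mo → does not qualify.
Product B: score 712 ≥ 620; DTI 37.1% ≤ 43%; LTV 59.2% ≤ 110%; reserves 8.1 ≥ 6 mo → qualifies.
Product C: score 712 ≥ 660; DTI 37.1% ≤ 50%; LTV 59.2% ≤ 85%; employment 53 ≥ 6 mo → qualifies.
Qualifying: Product B, Product C. Lowest rate is 7.29% → Product B.

Product B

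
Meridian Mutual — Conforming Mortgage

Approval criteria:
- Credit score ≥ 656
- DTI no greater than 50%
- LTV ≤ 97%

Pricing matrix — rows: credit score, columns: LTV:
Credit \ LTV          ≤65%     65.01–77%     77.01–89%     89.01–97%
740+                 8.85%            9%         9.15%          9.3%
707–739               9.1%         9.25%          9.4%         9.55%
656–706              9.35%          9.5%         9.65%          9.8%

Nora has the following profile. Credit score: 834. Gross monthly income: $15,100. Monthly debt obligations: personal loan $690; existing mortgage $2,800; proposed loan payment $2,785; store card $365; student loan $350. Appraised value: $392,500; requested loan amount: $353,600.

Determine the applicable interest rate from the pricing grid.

Credit score 834 ≥ 656; Total monthly debts = (690 + 2,800 + 2,785 + 365 + 350) = 6,990. DTI: 6,990 ÷ 15,100 = 46.3%, within the 50% cap
LTV: 353,600 ÷ 392,500 = 90.1%, within 97% cap
Score 834 is in the 740+ band; LTV 90.1% is in the 89.01–97% band → 9.3%.

9.3%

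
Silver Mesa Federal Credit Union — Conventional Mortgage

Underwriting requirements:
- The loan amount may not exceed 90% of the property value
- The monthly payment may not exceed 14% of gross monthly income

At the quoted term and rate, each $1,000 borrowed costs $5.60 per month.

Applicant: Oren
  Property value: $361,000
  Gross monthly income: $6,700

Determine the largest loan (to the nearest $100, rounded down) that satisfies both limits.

Payment cap: 14% × $6,700 = $938/month.
At $5.60 per $1,000, that supports 938/5.60 × 1,000 ≈ $167,500 → $167,500.
LTV cap: 90% × $361,000 = $324,900 → $324,900.
Binding constraint: payment-to-income.

$167,500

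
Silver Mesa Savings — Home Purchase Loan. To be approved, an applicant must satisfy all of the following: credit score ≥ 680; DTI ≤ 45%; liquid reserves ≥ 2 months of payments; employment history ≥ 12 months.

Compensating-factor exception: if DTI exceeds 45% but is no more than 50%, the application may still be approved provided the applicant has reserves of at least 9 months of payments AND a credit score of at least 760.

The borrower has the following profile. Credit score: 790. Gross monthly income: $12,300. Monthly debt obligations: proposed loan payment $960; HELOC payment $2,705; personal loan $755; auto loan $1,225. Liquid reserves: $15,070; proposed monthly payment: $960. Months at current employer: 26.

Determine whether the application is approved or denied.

Approved

Credit score 790 ≥ 680 (meets base)
Total debts = (960 + 2,705 + 755 + 1,225) = 5,645. DTI = 5,645/12,300 = 45.9% > 45% — standard DTI limit exceeded.
Reserves = 15,070/960 = 15.7 months ≥ 2
Employment 26 ≥ 12 months
DTI 45.9% is within the 45%–50% exception band; checking compensating factors.
Reserves 15.7 ≥ 9 months; credit score 790 ≥ 760.
Both compensating conditions met → exception applies.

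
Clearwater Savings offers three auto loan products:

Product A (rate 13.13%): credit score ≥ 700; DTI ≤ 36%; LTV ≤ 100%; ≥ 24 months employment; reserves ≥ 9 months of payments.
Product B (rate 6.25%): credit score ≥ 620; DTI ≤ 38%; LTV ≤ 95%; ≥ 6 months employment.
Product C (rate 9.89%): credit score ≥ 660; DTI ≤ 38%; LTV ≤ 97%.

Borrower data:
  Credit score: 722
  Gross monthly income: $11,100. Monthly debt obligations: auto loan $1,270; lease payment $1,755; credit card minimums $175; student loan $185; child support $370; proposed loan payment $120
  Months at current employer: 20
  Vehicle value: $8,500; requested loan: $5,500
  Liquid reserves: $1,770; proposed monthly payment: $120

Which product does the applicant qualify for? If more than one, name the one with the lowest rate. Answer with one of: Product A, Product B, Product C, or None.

Product B

Total debts = (1,270 + 1,755 + 175 + 185 + 370 + 120) = 3,875; DTI = 3,875/11,100 = 34.9%.
LTV = 5,500/8,500 = 64.7%.
Reserves = 1,770/120 = 14.8 months.
Product A: score 722 ≥ 700; DTI 34.9% ≤ 36%; LTV 64.7% ≤ 100%; employment 20 < 24 mo; reserves 14.8 ≥ 9 mo → does not qualify.
Product B: score 722 ≥ 620; DTI 34.9% ≤ 38%; LTV 64.7% ≤ 95%; employment 20 ≥ 6 mo → qualifies.
Product C: score 722 ≥ 660; DTI 34.9% ≤ 38%; LTV 64.7% ≤ 97% → qualifies.
Qualifying: Product B, Product C. Lowest rate is 6.25% → Product B.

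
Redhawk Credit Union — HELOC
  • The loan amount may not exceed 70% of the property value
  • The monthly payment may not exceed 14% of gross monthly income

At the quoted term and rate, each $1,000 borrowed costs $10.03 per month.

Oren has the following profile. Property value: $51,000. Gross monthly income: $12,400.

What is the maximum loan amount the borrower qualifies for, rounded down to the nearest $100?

$35,700

Payment cap: 14% × $12,400 = $1,736/month.
At $10.03 per $1,000, that supports 1,736/10.03 × 1,000 ≈ $173,080 → $173,000.
LTV cap: 70% × $51,000 = $35,700 → $35,700.
Binding constraint: loan-to-value.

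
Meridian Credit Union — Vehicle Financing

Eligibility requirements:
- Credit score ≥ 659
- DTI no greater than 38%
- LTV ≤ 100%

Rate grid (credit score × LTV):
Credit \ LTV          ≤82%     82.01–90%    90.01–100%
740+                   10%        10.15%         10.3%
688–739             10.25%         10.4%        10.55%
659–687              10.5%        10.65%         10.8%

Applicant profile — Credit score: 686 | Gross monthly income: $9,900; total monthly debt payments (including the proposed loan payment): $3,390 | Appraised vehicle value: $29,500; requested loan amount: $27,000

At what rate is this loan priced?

10.8%

Credit score 686 ≥ 659; Debt-to-income = 3,390/9,900 = 34.2% — meets 38% limit
LTV = 27,000/29,500 = 91.5% ≤ 100%
Row: 686 falls in 659–687. Column: 91.5% falls in 90.01–100%. Rate = 10.8%.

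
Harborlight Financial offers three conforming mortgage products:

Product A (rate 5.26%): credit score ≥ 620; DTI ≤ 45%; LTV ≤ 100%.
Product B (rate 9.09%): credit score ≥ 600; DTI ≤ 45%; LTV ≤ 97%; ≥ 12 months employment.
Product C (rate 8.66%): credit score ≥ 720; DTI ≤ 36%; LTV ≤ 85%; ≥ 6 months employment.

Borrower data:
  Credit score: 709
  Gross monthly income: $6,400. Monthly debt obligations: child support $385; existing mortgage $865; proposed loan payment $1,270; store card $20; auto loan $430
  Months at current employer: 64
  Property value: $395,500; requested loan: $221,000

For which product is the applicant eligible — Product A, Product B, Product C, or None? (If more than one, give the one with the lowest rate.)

None

Total debts = (385 + 865 + 1,270 + 20 + 430) = 2,970; DTI = 2,970/6,400 = 46.4%.
LTV = 221,000/395,500 = 55.9%.
Product A: score 709 ≥ 620; DTI 46.4% > 45%; LTV 55.9% ≤ 100% → does not qualify.
Product B: score 709 ≥ 600; DTI 46.4% > 45%; LTV 55.9% ≤ 97%; employment 64 ≥ 12 mo → does not qualify.
Product C: score 709 < 720; DTI 46.4% > 36%; LTV 55.9% ≤ 85%; employment 64 ≥ 6 mo → does not qualify.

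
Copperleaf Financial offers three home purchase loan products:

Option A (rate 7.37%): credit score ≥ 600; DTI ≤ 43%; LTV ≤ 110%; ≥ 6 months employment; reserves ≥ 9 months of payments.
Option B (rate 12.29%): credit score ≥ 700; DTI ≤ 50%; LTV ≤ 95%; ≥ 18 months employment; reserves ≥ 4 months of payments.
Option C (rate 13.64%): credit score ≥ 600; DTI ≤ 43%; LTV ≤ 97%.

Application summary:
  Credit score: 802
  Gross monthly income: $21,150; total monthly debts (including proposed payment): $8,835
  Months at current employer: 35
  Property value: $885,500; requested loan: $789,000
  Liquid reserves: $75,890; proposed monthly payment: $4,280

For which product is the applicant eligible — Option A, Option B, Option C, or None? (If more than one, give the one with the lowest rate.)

DTI = 8,835/21,150 = 41.8%.
LTV = 789,000/885,500 = 89.1%.
Reserves = 75,890/4,280 = 17.7 months.
Option A: score 802 ≥ 600; DTI 41.8% ≤ 43%; LTV 89.1% ≤ 110%; employment 35 ≥ 6 mo; reserves 17.7 ≥ 9 mo → qualifies.
Option B: score 802 ≥ 700; DTI 41.8% ≤ 50%; LTV 89.1% ≤ 95%; employment 35 ≥ 18 mo; reserves 17.7 ≥ 4 mo → qualifies.
Option C: score 802 ≥ 600; DTI 41.8% ≤ 43%; LTV 89.1% ≤ 97% → qualifies.
Qualifying: Option A, Option B, Option C. Lowest rate is 7.37% → Option A.

Option A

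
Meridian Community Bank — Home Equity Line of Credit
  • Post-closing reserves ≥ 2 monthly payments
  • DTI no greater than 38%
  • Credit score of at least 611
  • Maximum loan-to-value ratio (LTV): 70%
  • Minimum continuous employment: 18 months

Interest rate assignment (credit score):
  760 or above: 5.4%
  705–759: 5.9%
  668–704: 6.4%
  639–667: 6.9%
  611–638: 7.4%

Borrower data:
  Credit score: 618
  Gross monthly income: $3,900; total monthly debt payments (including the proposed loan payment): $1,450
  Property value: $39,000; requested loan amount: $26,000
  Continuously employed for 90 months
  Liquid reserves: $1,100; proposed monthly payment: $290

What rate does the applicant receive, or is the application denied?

Credit score 618 ≥ 611 (meets minimum)
LTV: 26,000 ÷ 39,000 = 66.7%, within 70% cap
Reserves: 1,100 ÷ 290 = 3.8 months (meets 2-month minimum)
Employment 90 ≥ 18 months
DTI: 1,450 ÷ 3,900 = 37.2%, within the 38% cap
All requirements met. Score 618 falls in the 611–638 tier → 7.4%.

Approved at 7.4%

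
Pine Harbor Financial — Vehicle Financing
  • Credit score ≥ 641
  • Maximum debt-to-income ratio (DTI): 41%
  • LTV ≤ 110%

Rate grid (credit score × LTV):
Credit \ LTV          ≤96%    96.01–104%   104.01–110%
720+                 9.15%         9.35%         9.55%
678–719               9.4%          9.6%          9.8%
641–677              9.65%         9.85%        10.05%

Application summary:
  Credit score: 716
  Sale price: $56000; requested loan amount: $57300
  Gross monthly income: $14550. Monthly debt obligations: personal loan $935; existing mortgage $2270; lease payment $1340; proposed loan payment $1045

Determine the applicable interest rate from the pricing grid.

Credit score 716 ≥ 641; Total monthly debts = (935 + 2,270 + 1,340 + 1,045) = 5,590. DTI = 5,590/14,550 = 38.4% ≤ 41%
LTV = 57,300/56,000 = 102.3% ≤ 110%
Row: 716 falls in 678–719. Column: 102.3% falls in 96.01–104%. Rate = 9.6%.

9.6%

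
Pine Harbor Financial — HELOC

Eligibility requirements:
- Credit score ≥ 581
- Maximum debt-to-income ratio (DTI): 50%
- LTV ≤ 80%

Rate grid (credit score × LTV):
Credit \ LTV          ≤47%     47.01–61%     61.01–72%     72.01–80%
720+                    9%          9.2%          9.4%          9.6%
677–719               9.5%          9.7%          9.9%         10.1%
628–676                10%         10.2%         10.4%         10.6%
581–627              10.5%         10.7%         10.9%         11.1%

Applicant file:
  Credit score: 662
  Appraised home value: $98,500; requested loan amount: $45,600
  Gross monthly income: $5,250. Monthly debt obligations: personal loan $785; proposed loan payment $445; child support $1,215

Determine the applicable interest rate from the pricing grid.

10%

Credit score 662 ≥ 581; Total monthly debts = (785 + 445 + 1,215) = 2,445. Debt-to-income = 2,445/5,250 = 46.6% — meets 50% limit
LTV = 45,600/98,500 = 46.3% ≤ 80%
Row: 662 falls in 628–676. Column: 46.3% falls in ≤47%. Rate = 10%.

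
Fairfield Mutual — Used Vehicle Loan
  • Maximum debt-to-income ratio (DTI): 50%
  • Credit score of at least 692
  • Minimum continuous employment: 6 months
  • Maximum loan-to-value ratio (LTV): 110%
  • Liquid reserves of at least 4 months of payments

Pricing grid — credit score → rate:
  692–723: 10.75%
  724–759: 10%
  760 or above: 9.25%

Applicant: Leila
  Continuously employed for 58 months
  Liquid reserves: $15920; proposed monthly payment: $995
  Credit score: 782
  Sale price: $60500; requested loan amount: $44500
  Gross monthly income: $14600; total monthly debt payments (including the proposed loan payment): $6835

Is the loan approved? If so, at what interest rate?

Credit score 782 ≥ 692 (meets minimum)
Liquid reserves cover 15,920/995 = 16.0 months — ≥ 4 required
LTV = 44,500/60,500 = 73.6% ≤ 110%
Employment 58 ≥ 6 months
DTI: 6,835 ÷ 14,600 = 46.8%, within the 50% cap
All requirements met. Score 782 falls in the 760 or above tier → 9.25%.

Approved at 9.25%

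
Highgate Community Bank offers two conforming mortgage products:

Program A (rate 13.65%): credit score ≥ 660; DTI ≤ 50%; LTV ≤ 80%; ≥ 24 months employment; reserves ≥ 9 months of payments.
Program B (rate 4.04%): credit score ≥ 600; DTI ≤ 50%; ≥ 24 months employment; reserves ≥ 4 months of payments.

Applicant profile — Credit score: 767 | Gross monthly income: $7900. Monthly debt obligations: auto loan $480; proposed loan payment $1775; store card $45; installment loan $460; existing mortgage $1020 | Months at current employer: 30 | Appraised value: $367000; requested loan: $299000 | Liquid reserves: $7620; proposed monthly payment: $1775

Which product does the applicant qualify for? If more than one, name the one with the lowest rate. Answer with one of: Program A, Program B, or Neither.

Program B

Total debts = (480 + 1,775 + 45 + 460 + 1,020) = 3,780; DTI = 3,780/7,900 = 47.8%.
LTV = 299,000/367,000 = 81.5%.
Reserves = 7,620/1,775 = 4.3 months.
Program A: score 767 ≥ 660; DTI 47.8% ≤ 50%; LTV 81.5% > 80%; employment 30 ≥ 24 mo; reserves 4.3 < 9 mo → does not qualify.
Program B: score 767 ≥ 600; DTI 47.8% ≤ 50%; employment 30 ≥ 24 mo; reserves 4.3 ≥ 4 mo → qualifies.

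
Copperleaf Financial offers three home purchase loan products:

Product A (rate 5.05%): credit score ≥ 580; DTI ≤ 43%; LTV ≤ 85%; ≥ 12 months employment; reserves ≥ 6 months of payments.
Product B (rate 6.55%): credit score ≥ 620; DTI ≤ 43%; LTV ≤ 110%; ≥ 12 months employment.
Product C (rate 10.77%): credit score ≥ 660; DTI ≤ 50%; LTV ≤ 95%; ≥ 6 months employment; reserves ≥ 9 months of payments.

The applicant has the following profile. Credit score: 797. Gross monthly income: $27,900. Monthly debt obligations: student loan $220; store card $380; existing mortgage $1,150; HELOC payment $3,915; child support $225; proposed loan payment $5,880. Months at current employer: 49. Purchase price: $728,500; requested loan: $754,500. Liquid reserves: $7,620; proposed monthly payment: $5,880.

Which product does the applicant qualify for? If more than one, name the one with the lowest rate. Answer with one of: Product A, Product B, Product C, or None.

Total debts = (220 + 380 + 1,150 + 3,915 + 225 + 5,880) = 11,770; DTI = 11,770/27,900 = 42.2%.
LTV = 754,500/728,500 = 103.6%.
Reserves = 7,620/5,880 = 1.3 months.
Product A: score 797 ≥ 580; DTI 42.2% ≤ 43%; LTV 103.6% > 85%; employment 49 ≥ 12 mo; reserves 1.3 < 6 mo → does not qualify.
Product B: score 797 ≥ 620; DTI 42.2% ≤ 43%; LTV 103.6% ≤ 110%; employment 49 ≥ 12 mo → qualifies.
Product C: score 797 ≥ 660; DTI 42.2% ≤ 50%; LTV 103.6% > 95%; employment 49 ≥ 6 mo; reserves 1.3 < 9 mo → does not qualify.

Product B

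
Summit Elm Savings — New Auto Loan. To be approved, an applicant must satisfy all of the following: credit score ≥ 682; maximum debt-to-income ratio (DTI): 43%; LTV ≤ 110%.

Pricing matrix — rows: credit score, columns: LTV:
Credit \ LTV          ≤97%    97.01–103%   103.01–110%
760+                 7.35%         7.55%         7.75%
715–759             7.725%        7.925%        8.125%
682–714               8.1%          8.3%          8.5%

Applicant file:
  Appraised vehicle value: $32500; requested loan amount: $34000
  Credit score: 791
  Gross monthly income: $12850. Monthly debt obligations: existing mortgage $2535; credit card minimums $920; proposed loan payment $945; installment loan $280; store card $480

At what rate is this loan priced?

7.75%

Credit score 791 ≥ 682; Total monthly debts = (2,535 + 920 + 945 + 280 + 480) = 5,160. DTI = 5,160/12,850 = 40.2% ≤ 43%
LTV = 34,000/32,500 = 104.6% ≤ 110%
Credit 791 → row 760+; LTV 104.6% → column 103.01–110%. Grid cell → 7.75%.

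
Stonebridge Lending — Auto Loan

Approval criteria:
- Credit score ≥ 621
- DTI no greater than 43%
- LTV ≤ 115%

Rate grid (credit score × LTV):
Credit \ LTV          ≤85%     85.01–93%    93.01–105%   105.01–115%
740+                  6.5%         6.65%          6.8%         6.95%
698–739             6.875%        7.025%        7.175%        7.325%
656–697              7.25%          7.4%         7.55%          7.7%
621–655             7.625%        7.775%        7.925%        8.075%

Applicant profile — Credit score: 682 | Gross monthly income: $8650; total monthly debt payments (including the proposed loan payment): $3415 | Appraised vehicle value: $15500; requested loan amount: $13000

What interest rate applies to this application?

Credit score 682 ≥ 621; DTI: 3,415 ÷ 8,650 = 39.5%, within the 43% cap
LTV = 13,000/15,500 = 83.9% ≤ 115%
Score 682 is in the 656–697 band; LTV 83.9% is in the ≤85% band → 7.25%.

7.25%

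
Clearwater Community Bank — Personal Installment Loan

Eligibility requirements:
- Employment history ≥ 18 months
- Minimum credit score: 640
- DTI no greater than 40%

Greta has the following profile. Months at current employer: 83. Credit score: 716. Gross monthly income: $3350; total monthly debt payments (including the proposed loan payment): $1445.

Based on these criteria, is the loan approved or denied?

Employment 83 ≥ 18 months
Credit score 716 ≥ 640 (meets)
DTI = 1,445/3,350 = 43.1% > 40%
Fails on DTI.

Denied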